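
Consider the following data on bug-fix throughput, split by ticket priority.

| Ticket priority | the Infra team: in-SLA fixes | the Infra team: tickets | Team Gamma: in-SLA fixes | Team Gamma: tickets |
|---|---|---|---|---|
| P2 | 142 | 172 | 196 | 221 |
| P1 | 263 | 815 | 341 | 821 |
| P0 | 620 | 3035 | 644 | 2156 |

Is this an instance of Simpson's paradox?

P2: the Infra team 142/172 = 82.6%, Team Gamma 196/221 = 88.7% → Team Gamma
P1: the Infra team 263/815 = 32.3%, Team Gamma 341/821 = 41.5% → Team Gamma
P0: the Infra team 620/3035 = 20.4%, Team Gamma 644/2156 = 29.9% → Team Gamma
Overall: the Infra team 1025/4022 = 25.5%, Team Gamma 1181/3198 = 36.9% → Team Gamma
Team Gamma wins overall and in every ticket group — no reversal.

No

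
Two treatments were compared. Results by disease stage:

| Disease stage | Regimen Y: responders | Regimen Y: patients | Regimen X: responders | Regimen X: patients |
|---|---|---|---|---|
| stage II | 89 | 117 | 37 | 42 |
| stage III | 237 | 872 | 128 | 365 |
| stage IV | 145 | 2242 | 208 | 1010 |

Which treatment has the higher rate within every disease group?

Regimen X

Stage II: Regimen Y 89/117 = 76.1%, Regimen X 37/42 = 88.1% → Regimen X
Stage III: Regimen Y 237/872 = 27.2%, Regimen X 128/365 = 35.1% → Regimen X
Stage IV: Regimen Y 145/2242 = 6.5%, Regimen X 208/1010 = 20.6% → Regimen X
Regimen X has the higher rate in all 3 groups.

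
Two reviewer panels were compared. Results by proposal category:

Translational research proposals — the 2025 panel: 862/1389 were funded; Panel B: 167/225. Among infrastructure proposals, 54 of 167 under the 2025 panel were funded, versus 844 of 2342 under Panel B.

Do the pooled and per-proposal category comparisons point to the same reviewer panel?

No

Translational research: the 2025 panel 862/1389 = 62.1%, Panel B 167/225 = 74.2% → Panel B
Infrastructure: the 2025 panel 54/167 = 32.3%, Panel B 844/2342 = 36.0% → Panel B
Overall: the 2025 panel 916/1556 = 58.9%, Panel B 1011/2567 = 39.4% → the 2025 panel
Panel B wins each proposal group but the 2025 panel wins overall — the comparison reverses. Panel B's proposals skew toward infrastructure, which has a lower base rate.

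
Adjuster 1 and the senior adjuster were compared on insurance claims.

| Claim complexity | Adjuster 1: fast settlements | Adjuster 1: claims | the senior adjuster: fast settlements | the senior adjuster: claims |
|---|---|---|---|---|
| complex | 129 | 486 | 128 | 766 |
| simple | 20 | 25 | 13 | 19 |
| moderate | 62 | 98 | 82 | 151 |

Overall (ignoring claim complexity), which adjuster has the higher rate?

Complex: Adjuster 1 129/486 = 26.5%, the senior adjuster 128/766 = 16.7% → Adjuster 1
Simple: Adjuster 1 20/25 = 80.0%, the senior adjuster 13/19 = 68.4% → Adjuster 1
Moderate: Adjuster 1 62/98 = 63.3%, the senior adjuster 82/151 = 54.3% → Adjuster 1
Overall: Adjuster 1 211/609 = 34.6%, the senior adjuster 223/936 = 23.8% → Adjuster 1

Adjuster 1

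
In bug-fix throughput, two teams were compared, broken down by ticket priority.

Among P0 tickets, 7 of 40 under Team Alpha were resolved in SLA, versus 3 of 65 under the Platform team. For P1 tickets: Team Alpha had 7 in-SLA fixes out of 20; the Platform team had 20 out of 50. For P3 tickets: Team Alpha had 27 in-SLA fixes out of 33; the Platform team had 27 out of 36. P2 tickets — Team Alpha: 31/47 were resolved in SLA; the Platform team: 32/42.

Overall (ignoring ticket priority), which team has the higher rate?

P0: Team Alpha 7/40 = 17.5%, the Platform team 3/65 = 4.6% → Team Alpha
P1: Team Alpha 7/20 = 35.0%, the Platform team 20/50 = 40.0% → the Platform team
P3: Team Alpha 27/33 = 81.8%, the Platform team 27/36 = 75.0% → Team Alpha
P2: Team Alpha 31/47 = 66.0%, the Platform team 32/42 = 76.2% → the Platform team
Overall: Team Alpha 72/140 = 51.4%, the Platform team 82/193 = 42.5% → Team Alpha
(Neither sweeps every ticket group, but Team Alpha has the higher pooled rate.)

Team Alpha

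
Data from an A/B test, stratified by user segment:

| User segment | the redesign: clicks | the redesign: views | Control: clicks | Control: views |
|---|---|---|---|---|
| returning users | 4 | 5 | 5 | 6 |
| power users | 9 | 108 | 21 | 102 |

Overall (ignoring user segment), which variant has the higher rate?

Control

Returning users: the redesign 4/5 = 80.0%, Control 5/6 = 83.3% → Control
Power users: the redesign 9/108 = 8.3%, Control 21/102 = 20.6% → Control
Overall: the redesign 13/113 = 11.5%, Control 26/108 = 24.1% → Control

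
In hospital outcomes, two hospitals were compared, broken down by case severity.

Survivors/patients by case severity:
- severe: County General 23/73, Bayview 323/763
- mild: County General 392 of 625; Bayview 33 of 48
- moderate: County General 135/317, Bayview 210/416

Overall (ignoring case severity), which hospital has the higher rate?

County General

Severe: County General 23/73 = 31.5%, Bayview 323/763 = 42.3% → Bayview
Mild: County General 392/625 = 62.7%, Bayview 33/48 = 68.8% → Bayview
Moderate: County General 135/317 = 42.6%, Bayview 210/416 = 50.5% → Bayview
Overall: County General 550/1015 = 54.2%, Bayview 566/1227 = 46.1% → County General
(Bayview wins every case group but County General wins overall — Bayview's patients skew toward the low-rate severe group.)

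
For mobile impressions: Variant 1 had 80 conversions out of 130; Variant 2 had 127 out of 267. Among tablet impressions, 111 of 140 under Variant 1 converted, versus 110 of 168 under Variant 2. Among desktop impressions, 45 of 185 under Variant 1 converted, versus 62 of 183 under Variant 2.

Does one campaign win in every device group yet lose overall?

No

Mobile: Variant 1 80/130 = 61.5%, Variant 2 127/267 = 47.6% → Variant 1
Tablet: Variant 1 111/140 = 79.3%, Variant 2 110/168 = 65.5% → Variant 1
Desktop: Variant 1 45/185 = 24.3%, Variant 2 62/183 = 33.9% → Variant 2
Overall: Variant 1 236/455 = 51.9%, Variant 2 299/618 = 48.4% → Variant 1
Neither sweeps: Variant 1 wins 2 of 3 groups, Variant 2 wins 1. Variant 1 wins overall but not every group — no Simpson reversal.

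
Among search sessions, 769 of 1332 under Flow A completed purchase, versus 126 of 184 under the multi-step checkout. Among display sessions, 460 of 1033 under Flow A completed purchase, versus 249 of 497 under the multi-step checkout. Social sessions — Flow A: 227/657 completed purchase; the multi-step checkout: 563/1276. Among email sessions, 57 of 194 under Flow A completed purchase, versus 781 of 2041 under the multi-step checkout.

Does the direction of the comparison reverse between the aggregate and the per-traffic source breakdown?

Yes

Search: Flow A 769/1332 = 57.7%, the multi-step checkout 126/184 = 68.5% → the multi-step checkout
Display: Flow A 460/1033 = 44.5%, the multi-step checkout 249/497 = 50.1% → the multi-step checkout
Social: Flow A 227/657 = 34.6%, the multi-step checkout 563/1276 = 44.1% → the multi-step checkout
Email: Flow A 57/194 = 29.4%, the multi-step checkout 781/2041 = 38.3% → the multi-step checkout
Overall: Flow A 1513/3216 = 47.0%, the multi-step checkout 1719/3998 = 43.0% → Flow A
The multi-step checkout wins each traffic group but Flow A wins overall — the comparison reverses. The multi-step checkout's sessions skew toward email, which has a lower base rate.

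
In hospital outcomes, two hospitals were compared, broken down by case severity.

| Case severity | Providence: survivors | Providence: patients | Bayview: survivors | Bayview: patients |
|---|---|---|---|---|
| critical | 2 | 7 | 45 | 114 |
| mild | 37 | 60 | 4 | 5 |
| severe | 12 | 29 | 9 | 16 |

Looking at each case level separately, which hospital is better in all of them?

Critical: Providence 2/7 = 28.6%, Bayview 45/114 = 39.5% → Bayview
Mild: Providence 37/60 = 61.7%, Bayview 4/5 = 80.0% → Bayview
Severe: Providence 12/29 = 41.4%, Bayview 9/16 = 56.2% → Bayview
Bayview has the higher rate in all 3 groups.

Bayview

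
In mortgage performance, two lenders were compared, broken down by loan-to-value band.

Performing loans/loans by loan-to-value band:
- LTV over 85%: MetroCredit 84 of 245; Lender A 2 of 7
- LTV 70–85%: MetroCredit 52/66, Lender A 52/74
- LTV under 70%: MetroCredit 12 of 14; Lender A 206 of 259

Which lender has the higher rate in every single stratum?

MetroCredit

LTV over 85%: MetroCredit 84/245 = 34.3%, Lender A 2/7 = 28.6% → MetroCredit
LTV 70–85%: MetroCredit 52/66 = 78.8%, Lender A 52/74 = 70.3% → MetroCredit
LTV under 70%: MetroCredit 12/14 = 85.7%, Lender A 206/259 = 79.5% → MetroCredit
MetroCredit has the higher rate in all 3 groups.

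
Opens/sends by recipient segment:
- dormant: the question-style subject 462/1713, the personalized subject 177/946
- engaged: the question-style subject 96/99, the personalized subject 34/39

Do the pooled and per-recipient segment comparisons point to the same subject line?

Yes

Dormant: the question-style subject 462/1713 = 27.0%, the personalized subject 177/946 = 18.7% → the question-style subject
Engaged: the question-style subject 96/99 = 97.0%, the personalized subject 34/39 = 87.2% → the question-style subject
Overall: the question-style subject 558/1812 = 30.8%, the personalized subject 211/985 = 21.4% → the question-style subject
The question-style subject wins overall and in every recipient group — no reversal.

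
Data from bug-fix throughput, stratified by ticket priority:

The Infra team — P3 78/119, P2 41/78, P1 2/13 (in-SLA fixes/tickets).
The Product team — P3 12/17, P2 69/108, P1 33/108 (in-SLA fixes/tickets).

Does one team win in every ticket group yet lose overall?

Yes

P3: the Infra team 78/119 = 65.5%, the Product team 12/17 = 70.6% → the Product team
P2: the Infra team 41/78 = 52.6%, the Product team 69/108 = 63.9% → the Product team
P1: the Infra team 2/13 = 15.4%, the Product team 33/108 = 30.6% → the Product team
Overall: the Infra team 121/210 = 57.6%, the Product team 114/233 = 48.9% → the Infra team
The Product team wins each ticket group but the Infra team wins overall — the comparison reverses. The Product team's tickets skew toward P1, which has a lower base rate.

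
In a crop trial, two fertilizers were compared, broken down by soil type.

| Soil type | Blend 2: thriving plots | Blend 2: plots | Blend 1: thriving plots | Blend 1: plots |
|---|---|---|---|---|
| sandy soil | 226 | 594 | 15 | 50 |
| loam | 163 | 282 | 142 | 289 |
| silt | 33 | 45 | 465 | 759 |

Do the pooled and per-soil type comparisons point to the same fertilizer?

No

Sandy soil: Blend 2 226/594 = 38.0%, Blend 1 15/50 = 30.0% → Blend 2
Loam: Blend 2 163/282 = 57.8%, Blend 1 142/289 = 49.1% → Blend 2
Silt: Blend 2 33/45 = 73.3%, Blend 1 465/759 = 61.3% → Blend 2
Overall: Blend 2 422/921 = 45.8%, Blend 1 622/1098 = 56.6% → Blend 1
Blend 2 wins each soil group but Blend 1 wins overall — the comparison reverses. Blend 2's plots skew toward sandy soil, which has a lower base rate.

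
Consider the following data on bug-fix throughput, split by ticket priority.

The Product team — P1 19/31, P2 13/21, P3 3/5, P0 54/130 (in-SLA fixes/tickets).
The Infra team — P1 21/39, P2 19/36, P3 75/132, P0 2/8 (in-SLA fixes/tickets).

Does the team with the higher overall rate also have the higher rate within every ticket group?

No

P1: the Product team 19/31 = 61.3%, the Infra team 21/39 = 53.8% → the Product team
P2: the Product team 13/21 = 61.9%, the Infra team 19/36 = 52.8% → the Product team
P3: the Product team 3/5 = 60.0%, the Infra team 75/132 = 56.8% → the Product team
P0: the Product team 54/130 = 41.5%, the Infra team 2/8 = 25.0% → the Product team
Overall: the Product team 89/187 = 47.6%, the Infra team 117/215 = 54.4% → the Infra team
The Product team wins each ticket group but the Infra team wins overall — the comparison reverses. The Product team's tickets skew toward P0, which has a lower base rate.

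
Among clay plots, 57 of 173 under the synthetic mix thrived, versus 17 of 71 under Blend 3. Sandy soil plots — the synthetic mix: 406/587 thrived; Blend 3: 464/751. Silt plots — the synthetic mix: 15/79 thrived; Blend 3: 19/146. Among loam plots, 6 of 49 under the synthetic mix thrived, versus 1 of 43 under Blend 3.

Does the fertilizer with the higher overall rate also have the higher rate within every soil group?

Yes

Clay: the synthetic mix 57/173 = 32.9%, Blend 3 17/71 = 23.9% → the synthetic mix
Sandy soil: the synthetic mix 406/587 = 69.2%, Blend 3 464/751 = 61.8% → the synthetic mix
Silt: the synthetic mix 15/79 = 19.0%, Blend 3 19/146 = 13.0% → the synthetic mix
Loam: the synthetic mix 6/49 = 12.2%, Blend 3 1/43 = 2.3% → the synthetic mix
Overall: the synthetic mix 484/888 = 54.5%, Blend 3 501/1011 = 49.6% → the synthetic mix
The synthetic mix wins overall and in every soil group — no reversal.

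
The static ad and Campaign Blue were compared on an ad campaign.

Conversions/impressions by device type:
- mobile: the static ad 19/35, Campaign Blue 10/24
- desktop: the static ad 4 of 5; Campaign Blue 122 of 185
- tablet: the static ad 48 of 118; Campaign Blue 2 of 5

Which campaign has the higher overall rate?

Campaign Blue

Mobile: the static ad 19/35 = 54.3%, Campaign Blue 10/24 = 41.7% → the static ad
Desktop: the static ad 4/5 = 80.0%, Campaign Blue 122/185 = 65.9% → the static ad
Tablet: the static ad 48/118 = 40.7%, Campaign Blue 2/5 = 40.0% → the static ad
Overall: the static ad 71/158 = 44.9%, Campaign Blue 134/214 = 62.6% → Campaign Blue
(The static ad wins every device group but Campaign Blue wins overall — the static ad's impressions skew toward the low-rate tablet group.)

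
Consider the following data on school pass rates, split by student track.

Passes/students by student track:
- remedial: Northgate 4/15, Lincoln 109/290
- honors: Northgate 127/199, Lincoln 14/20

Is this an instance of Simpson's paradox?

Remedial: Northgate 4/15 = 26.7%, Lincoln 109/290 = 37.6% → Lincoln
Honors: Northgate 127/199 = 63.8%, Lincoln 14/20 = 70.0% → Lincoln
Overall: Northgate 131/214 = 61.2%, Lincoln 123/310 = 39.7% → Northgate
Lincoln wins each student group but Northgate wins overall — the comparison reverses. Lincoln's students skew toward remedial, which has a lower base rate.

Yes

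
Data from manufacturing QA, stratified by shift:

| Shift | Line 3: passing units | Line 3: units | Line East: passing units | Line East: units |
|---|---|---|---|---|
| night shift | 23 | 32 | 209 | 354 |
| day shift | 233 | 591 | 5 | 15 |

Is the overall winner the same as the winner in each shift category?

No

Night shift: Line 3 23/32 = 71.9%, Line East 209/354 = 59.0% → Line 3
Day shift: Line 3 233/591 = 39.4%, Line East 5/15 = 33.3% → Line 3
Overall: Line 3 256/623 = 41.1%, Line East 214/369 = 58.0% → Line East
Line 3 wins each shift group but Line East wins overall — the comparison reverses. Line 3's units skew toward day shift, which has a lower base rate.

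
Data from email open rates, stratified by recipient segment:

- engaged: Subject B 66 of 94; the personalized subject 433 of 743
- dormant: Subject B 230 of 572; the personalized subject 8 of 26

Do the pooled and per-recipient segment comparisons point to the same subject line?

Engaged: Subject B 66/94 = 70.2%, the personalized subject 433/743 = 58.3% → Subject B
Dormant: Subject B 230/572 = 40.2%, the personalized subject 8/26 = 30.8% → Subject B
Overall: Subject B 296/666 = 44.4%, the personalized subject 441/769 = 57.3% → the personalized subject
Subject B wins each recipient group but the personalized subject wins overall — the comparison reverses. Subject B's sends skew toward dormant, which has a lower base rate.

No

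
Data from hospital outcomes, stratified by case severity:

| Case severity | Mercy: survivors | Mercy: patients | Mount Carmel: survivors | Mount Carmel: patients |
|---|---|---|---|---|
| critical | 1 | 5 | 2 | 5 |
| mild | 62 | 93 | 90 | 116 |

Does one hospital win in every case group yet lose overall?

Critical: Mercy 1/5 = 20.0%, Mount Carmel 2/5 = 40.0% → Mount Carmel
Mild: Mercy 62/93 = 66.7%, Mount Carmel 90/116 = 77.6% → Mount Carmel
Overall: Mercy 63/98 = 64.3%, Mount Carmel 92/121 = 76.0% → Mount Carmel
Mount Carmel wins overall and in every case group — no reversal.

No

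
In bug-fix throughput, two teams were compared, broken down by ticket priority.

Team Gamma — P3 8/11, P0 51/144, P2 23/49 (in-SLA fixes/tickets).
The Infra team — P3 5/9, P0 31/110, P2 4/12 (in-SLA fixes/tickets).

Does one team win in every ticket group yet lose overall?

P3: Team Gamma 8/11 = 72.7%, the Infra team 5/9 = 55.6% → Team Gamma
P0: Team Gamma 51/144 = 35.4%, the Infra team 31/110 = 28.2% → Team Gamma
P2: Team Gamma 23/49 = 46.9%, the Infra team 4/12 = 33.3% → Team Gamma
Overall: Team Gamma 82/204 = 40.2%, the Infra team 40/131 = 30.5% → Team Gamma
Team Gamma wins overall and in every ticket group — no reversal.

No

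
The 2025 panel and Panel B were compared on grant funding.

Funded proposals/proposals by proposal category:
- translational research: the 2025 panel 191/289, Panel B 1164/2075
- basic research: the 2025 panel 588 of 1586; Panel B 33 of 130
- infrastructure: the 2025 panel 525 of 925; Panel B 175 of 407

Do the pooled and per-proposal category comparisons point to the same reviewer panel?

Translational research: the 2025 panel 191/289 = 66.1%, Panel B 1164/2075 = 56.1% → the 2025 panel
Basic research: the 2025 panel 588/1586 = 37.1%, Panel B 33/130 = 25.4% → the 2025 panel
Infrastructure: the 2025 panel 525/925 = 56.8%, Panel B 175/407 = 43.0% → the 2025 panel
Overall: the 2025 panel 1304/2800 = 46.6%, Panel B 1372/2612 = 52.5% → Panel B
The 2025 panel wins each proposal group but Panel B wins overall — the comparison reverses. The 2025 panel's proposals skew toward basic research, which has a lower base rate.

No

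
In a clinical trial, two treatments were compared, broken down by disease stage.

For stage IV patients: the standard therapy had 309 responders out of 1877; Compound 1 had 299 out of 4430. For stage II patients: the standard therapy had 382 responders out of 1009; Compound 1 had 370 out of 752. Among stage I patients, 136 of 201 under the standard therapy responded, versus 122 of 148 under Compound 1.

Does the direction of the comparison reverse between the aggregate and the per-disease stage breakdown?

Stage IV: the standard therapy 309/1877 = 16.5%, Compound 1 299/4430 = 6.7% → the standard therapy
Stage II: the standard therapy 382/1009 = 37.9%, Compound 1 370/752 = 49.2% → Compound 1
Stage I: the standard therapy 136/201 = 67.7%, Compound 1 122/148 = 82.4% → Compound 1
Overall: the standard therapy 827/3087 = 26.8%, Compound 1 791/5330 = 14.8% → the standard therapy
Neither sweeps: the standard therapy wins 1 of 3 groups, Compound 1 wins 2. The standard therapy wins overall but not every group — no Simpson reversal.

No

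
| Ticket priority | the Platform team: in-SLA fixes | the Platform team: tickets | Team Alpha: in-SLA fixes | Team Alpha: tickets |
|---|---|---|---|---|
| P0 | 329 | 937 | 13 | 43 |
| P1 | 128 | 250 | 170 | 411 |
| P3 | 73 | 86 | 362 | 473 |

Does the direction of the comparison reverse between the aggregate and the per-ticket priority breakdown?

P0: the Platform team 329/937 = 35.1%, Team Alpha 13/43 = 30.2% → the Platform team
P1: the Platform team 128/250 = 51.2%, Team Alpha 170/411 = 41.4% → the Platform team
P3: the Platform team 73/86 = 84.9%, Team Alpha 362/473 = 76.5% → the Platform team
Overall: the Platform team 530/1273 = 41.6%, Team Alpha 545/927 = 58.8% → Team Alpha
The Platform team wins each ticket group but Team Alpha wins overall — the comparison reverses. The Platform team's tickets skew toward P0, which has a lower base rate.

Yes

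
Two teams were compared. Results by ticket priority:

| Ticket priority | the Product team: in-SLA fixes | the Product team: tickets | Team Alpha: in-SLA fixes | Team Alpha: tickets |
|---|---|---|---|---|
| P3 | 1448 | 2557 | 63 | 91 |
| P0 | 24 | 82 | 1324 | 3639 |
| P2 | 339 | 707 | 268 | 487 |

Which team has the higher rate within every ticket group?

P3: the Product team 1448/2557 = 56.6%, Team Alpha 63/91 = 69.2% → Team Alpha
P0: the Product team 24/82 = 29.3%, Team Alpha 1324/3639 = 36.4% → Team Alpha
P2: the Product team 339/707 = 47.9%, Team Alpha 268/487 = 55.0% → Team Alpha
Team Alpha has the higher rate in all 3 groups.

Team Alpha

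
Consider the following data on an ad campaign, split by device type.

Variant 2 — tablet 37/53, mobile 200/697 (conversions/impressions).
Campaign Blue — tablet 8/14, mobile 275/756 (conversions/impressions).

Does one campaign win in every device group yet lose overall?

No

Tablet: Variant 2 37/53 = 69.8%, Campaign Blue 8/14 = 57.1% → Variant 2
Mobile: Variant 2 200/697 = 28.7%, Campaign Blue 275/756 = 36.4% → Campaign Blue
Overall: Variant 2 237/750 = 31.6%, Campaign Blue 283/770 = 36.8% → Campaign Blue
Neither sweeps: Variant 2 wins 1 of 2 groups, Campaign Blue wins 1. Campaign Blue wins overall but not every group — no Simpson reversal.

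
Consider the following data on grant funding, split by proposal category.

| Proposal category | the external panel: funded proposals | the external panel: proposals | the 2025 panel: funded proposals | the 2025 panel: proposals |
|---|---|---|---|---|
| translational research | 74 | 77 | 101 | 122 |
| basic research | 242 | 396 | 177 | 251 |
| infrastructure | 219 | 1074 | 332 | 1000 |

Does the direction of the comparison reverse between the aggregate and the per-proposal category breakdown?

Translational research: the external panel 74/77 = 96.1%, the 2025 panel 101/122 = 82.8% → the external panel
Basic research: the external panel 242/396 = 61.1%, the 2025 panel 177/251 = 70.5% → the 2025 panel
Infrastructure: the external panel 219/1074 = 20.4%, the 2025 panel 332/1000 = 33.2% → the 2025 panel
Overall: the external panel 535/1547 = 34.6%, the 2025 panel 610/1373 = 44.4% → the 2025 panel
Neither sweeps: the external panel wins 1 of 3 groups, the 2025 panel wins 2. The 2025 panel wins overall but not every group — no Simpson reversal.

No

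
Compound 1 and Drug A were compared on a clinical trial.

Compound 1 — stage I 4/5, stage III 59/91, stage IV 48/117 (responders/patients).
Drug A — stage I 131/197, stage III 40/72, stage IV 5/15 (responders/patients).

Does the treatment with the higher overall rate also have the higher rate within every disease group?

No

Stage I: Compound 1 4/5 = 80.0%, Drug A 131/197 = 66.5% → Compound 1
Stage III: Compound 1 59/91 = 64.8%, Drug A 40/72 = 55.6% → Compound 1
Stage IV: Compound 1 48/117 = 41.0%, Drug A 5/15 = 33.3% → Compound 1
Overall: Compound 1 111/213 = 52.1%, Drug A 176/284 = 62.0% → Drug A
Compound 1 wins each disease group but Drug A wins overall — the comparison reverses. Compound 1's patients skew toward stage IV, which has a lower base rate.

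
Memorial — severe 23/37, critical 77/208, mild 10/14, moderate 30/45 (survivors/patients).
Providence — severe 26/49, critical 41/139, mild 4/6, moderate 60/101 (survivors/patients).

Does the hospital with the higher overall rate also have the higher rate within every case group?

Yes

Severe: Memorial 23/37 = 62.2%, Providence 26/49 = 53.1% → Memorial
Critical: Memorial 77/208 = 37.0%, Providence 41/139 = 29.5% → Memorial
Mild: Memorial 10/14 = 71.4%, Providence 4/6 = 66.7% → Memorial
Moderate: Memorial 30/45 = 66.7%, Providence 60/101 = 59.4% → Memorial
Overall: Memorial 140/304 = 46.1%, Providence 131/295 = 44.4% → Memorial
Memorial wins overall and in every case group — no reversal.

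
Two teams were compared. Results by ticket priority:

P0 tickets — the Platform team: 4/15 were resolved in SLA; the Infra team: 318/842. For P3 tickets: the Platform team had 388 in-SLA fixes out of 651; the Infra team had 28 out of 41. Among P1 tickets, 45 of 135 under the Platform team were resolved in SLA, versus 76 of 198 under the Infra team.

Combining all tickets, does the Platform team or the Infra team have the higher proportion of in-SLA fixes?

the Platform team

P0: the Platform team 4/15 = 26.7%, the Infra team 318/842 = 37.8% → the Infra team
P3: the Platform team 388/651 = 59.6%, the Infra team 28/41 = 68.3% → the Infra team
P1: the Platform team 45/135 = 33.3%, the Infra team 76/198 = 38.4% → the Infra team
Overall: the Platform team 437/801 = 54.6%, the Infra team 422/1081 = 39.0% → the Platform team
(The Infra team wins every ticket group but the Platform team wins overall — the Infra team's tickets skew toward the low-rate P0 group.)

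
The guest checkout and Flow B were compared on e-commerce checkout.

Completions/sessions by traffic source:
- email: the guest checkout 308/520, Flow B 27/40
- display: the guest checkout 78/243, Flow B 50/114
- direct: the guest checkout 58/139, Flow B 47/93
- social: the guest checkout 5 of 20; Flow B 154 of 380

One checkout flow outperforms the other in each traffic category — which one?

Email: the guest checkout 308/520 = 59.2%, Flow B 27/40 = 67.5% → Flow B
Display: the guest checkout 78/243 = 32.1%, Flow B 50/114 = 43.9% → Flow B
Direct: the guest checkout 58/139 = 41.7%, Flow B 47/93 = 50.5% → Flow B
Social: the guest checkout 5/20 = 25.0%, Flow B 154/380 = 40.5% → Flow B
Flow B has the higher rate in all 4 groups.

Flow B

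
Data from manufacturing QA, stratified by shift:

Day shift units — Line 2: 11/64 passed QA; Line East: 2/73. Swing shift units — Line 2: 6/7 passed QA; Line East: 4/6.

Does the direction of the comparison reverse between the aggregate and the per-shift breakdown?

Day shift: Line 2 11/64 = 17.2%, Line East 2/73 = 2.7% → Line 2
Swing shift: Line 2 6/7 = 85.7%, Line East 4/6 = 66.7% → Line 2
Overall: Line 2 17/71 = 23.9%, Line East 6/79 = 7.6% → Line 2
Line 2 wins overall and in every shift group — no reversal.

No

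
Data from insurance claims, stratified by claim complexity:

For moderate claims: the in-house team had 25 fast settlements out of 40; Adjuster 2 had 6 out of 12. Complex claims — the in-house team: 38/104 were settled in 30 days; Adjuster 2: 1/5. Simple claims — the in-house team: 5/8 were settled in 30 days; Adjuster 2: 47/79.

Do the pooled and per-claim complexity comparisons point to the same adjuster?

Moderate: the in-house team 25/40 = 62.5%, Adjuster 2 6/12 = 50.0% → the in-house team
Complex: the in-house team 38/104 = 36.5%, Adjuster 2 1/5 = 20.0% → the in-house team
Simple: the in-house team 5/8 = 62.5%, Adjuster 2 47/79 = 59.5% → the in-house team
Overall: the in-house team 68/152 = 44.7%, Adjuster 2 54/96 = 56.2% → Adjuster 2
The in-house team wins each claim group but Adjuster 2 wins overall — the comparison reverses. The in-house team's claims skew toward complex, which has a lower base rate.

No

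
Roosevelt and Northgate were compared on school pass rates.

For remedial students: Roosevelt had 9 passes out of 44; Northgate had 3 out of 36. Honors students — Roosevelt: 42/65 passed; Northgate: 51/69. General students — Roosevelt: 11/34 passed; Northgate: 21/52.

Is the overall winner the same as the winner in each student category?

Remedial: Roosevelt 9/44 = 20.5%, Northgate 3/36 = 8.3% → Roosevelt
Honors: Roosevelt 42/65 = 64.6%, Northgate 51/69 = 73.9% → Northgate
General: Roosevelt 11/34 = 32.4%, Northgate 21/52 = 40.4% → Northgate
Overall: Roosevelt 62/143 = 43.4%, Northgate 75/157 = 47.8% → Northgate
Neither sweeps: Roosevelt wins 1 of 3 groups, Northgate wins 2. Northgate wins overall but not every group — no Simpson reversal.

No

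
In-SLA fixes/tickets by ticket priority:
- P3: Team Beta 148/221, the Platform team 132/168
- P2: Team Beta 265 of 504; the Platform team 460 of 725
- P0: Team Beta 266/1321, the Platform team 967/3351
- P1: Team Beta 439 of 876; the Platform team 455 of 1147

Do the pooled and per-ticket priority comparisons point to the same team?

P3: Team Beta 148/221 = 67.0%, the Platform team 132/168 = 78.6% → the Platform team
P2: Team Beta 265/504 = 52.6%, the Platform team 460/725 = 63.4% → the Platform team
P0: Team Beta 266/1321 = 20.1%, the Platform team 967/3351 = 28.9% → the Platform team
P1: Team Beta 439/876 = 50.1%, the Platform team 455/1147 = 39.7% → Team Beta
Overall: Team Beta 1118/2922 = 38.3%, the Platform team 2014/5391 = 37.4% → Team Beta
Neither sweeps: Team Beta wins 1 of 4 groups, the Platform team wins 3. Team Beta wins overall but not every group — no Simpson reversal.

No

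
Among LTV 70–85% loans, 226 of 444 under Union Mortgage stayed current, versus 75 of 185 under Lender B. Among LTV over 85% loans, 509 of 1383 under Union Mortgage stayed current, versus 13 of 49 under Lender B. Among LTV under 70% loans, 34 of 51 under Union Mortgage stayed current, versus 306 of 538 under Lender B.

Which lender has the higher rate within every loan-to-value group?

LTV 70–85%: Union Mortgage 226/444 = 50.9%, Lender B 75/185 = 40.5% → Union Mortgage
LTV over 85%: Union Mortgage 509/1383 = 36.8%, Lender B 13/49 = 26.5% → Union Mortgage
LTV under 70%: Union Mortgage 34/51 = 66.7%, Lender B 306/538 = 56.9% → Union Mortgage
Union Mortgage has the higher rate in all 3 groups.

Union Mortgage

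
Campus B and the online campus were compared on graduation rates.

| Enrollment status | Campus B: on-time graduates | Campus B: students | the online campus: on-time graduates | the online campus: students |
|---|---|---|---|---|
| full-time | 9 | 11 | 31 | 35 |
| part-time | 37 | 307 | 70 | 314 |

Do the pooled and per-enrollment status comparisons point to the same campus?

Yes

Full-time: Campus B 9/11 = 81.8%, the online campus 31/35 = 88.6% → the online campus
Part-time: Campus B 37/307 = 12.1%, the online campus 70/314 = 22.3% → the online campus
Overall: Campus B 46/318 = 14.5%, the online campus 101/349 = 28.9% → the online campus
The online campus wins overall and in every enrollment group — no reversal.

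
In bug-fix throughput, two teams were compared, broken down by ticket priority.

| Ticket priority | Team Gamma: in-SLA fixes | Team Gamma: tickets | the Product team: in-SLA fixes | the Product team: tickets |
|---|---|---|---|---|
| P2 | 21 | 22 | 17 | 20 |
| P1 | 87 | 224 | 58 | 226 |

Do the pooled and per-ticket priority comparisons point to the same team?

Yes

P2: Team Gamma 21/22 = 95.5%, the Product team 17/20 = 85.0% → Team Gamma
P1: Team Gamma 87/224 = 38.8%, the Product team 58/226 = 25.7% → Team Gamma
Overall: Team Gamma 108/246 = 43.9%, the Product team 75/246 = 30.5% → Team Gamma
Team Gamma wins overall and in every ticket group — no reversal.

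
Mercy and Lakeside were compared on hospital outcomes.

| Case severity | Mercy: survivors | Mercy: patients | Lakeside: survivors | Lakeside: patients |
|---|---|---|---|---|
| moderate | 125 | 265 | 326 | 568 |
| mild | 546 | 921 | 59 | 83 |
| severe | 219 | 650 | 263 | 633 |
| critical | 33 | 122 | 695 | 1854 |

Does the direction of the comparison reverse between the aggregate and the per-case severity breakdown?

Yes

Moderate: Mercy 125/265 = 47.2%, Lakeside 326/568 = 57.4% → Lakeside
Mild: Mercy 546/921 = 59.3%, Lakeside 59/83 = 71.1% → Lakeside
Severe: Mercy 219/650 = 33.7%, Lakeside 263/633 = 41.5% → Lakeside
Critical: Mercy 33/122 = 27.0%, Lakeside 695/1854 = 37.5% → Lakeside
Overall: Mercy 923/1958 = 47.1%, Lakeside 1343/3138 = 42.8% → Mercy
Lakeside wins each case group but Mercy wins overall — the comparison reverses. Lakeside's patients skew toward critical, which has a lower base rate.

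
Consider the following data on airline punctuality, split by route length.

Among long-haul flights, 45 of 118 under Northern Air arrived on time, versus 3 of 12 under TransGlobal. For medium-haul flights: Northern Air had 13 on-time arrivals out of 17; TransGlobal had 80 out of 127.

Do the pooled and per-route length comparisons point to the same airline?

Long-haul: Northern Air 45/118 = 38.1%, TransGlobal 3/12 = 25.0% → Northern Air
Medium-haul: Northern Air 13/17 = 76.5%, TransGlobal 80/127 = 63.0% → Northern Air
Overall: Northern Air 58/135 = 43.0%, TransGlobal 83/139 = 59.7% → TransGlobal
Northern Air wins each route group but TransGlobal wins overall — the comparison reverses. Northern Air's flights skew toward long-haul, which has a lower base rate.

No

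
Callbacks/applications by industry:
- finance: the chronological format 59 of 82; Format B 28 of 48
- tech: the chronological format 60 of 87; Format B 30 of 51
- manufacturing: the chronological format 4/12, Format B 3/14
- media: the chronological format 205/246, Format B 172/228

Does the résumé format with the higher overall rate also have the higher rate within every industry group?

Finance: the chronological format 59/82 = 72.0%, Format B 28/48 = 58.3% → the chronological format
Tech: the chronological format 60/87 = 69.0%, Format B 30/51 = 58.8% → the chronological format
Manufacturing: the chronological format 4/12 = 33.3%, Format B 3/14 = 21.4% → the chronological format
Media: the chronological format 205/246 = 83.3%, Format B 172/228 = 75.4% → the chronological format
Overall: the chronological format 328/427 = 76.8%, Format B 233/341 = 68.3% → the chronological format
The chronological format wins overall and in every industry group — no reversal.

Yes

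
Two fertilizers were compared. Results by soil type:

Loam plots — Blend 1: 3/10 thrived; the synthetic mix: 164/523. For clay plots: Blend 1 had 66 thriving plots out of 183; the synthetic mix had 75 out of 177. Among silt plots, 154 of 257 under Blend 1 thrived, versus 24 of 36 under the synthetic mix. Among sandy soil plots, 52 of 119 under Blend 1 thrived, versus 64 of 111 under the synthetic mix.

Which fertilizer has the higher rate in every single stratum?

Loam: Blend 1 3/10 = 30.0%, the synthetic mix 164/523 = 31.4% → the synthetic mix
Clay: Blend 1 66/183 = 36.1%, the synthetic mix 75/177 = 42.4% → the synthetic mix
Silt: Blend 1 154/257 = 59.9%, the synthetic mix 24/36 = 66.7% → the synthetic mix
Sandy soil: Blend 1 52/119 = 43.7%, the synthetic mix 64/111 = 57.7% → the synthetic mix
The synthetic mix has the higher rate in all 4 groups.

the synthetic mix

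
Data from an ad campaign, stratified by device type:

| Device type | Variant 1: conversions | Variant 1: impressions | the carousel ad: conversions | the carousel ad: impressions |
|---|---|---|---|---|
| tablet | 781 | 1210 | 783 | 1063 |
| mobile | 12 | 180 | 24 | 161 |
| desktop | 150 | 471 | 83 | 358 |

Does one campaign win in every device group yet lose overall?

No

Tablet: Variant 1 781/1210 = 64.5%, the carousel ad 783/1063 = 73.7% → the carousel ad
Mobile: Variant 1 12/180 = 6.7%, the carousel ad 24/161 = 14.9% → the carousel ad
Desktop: Variant 1 150/471 = 31.8%, the carousel ad 83/358 = 23.2% → Variant 1
Overall: Variant 1 943/1861 = 50.7%, the carousel ad 890/1582 = 56.3% → the carousel ad
Neither sweeps: Variant 1 wins 1 of 3 groups, the carousel ad wins 2. The carousel ad wins overall but not every group — no Simpson reversal.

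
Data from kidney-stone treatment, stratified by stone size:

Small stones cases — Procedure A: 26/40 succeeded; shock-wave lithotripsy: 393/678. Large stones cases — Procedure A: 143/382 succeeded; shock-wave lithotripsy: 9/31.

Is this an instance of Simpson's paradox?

Yes

Small stones: Procedure A 26/40 = 65.0%, shock-wave lithotripsy 393/678 = 58.0% → Procedure A
Large stones: Procedure A 143/382 = 37.4%, shock-wave lithotripsy 9/31 = 29.0% → Procedure A
Overall: Procedure A 169/422 = 40.0%, shock-wave lithotripsy 402/709 = 56.7% → shock-wave lithotripsy
Procedure A wins each stone group but shock-wave lithotripsy wins overall — the comparison reverses. Procedure A's cases skew toward large stones, which has a lower base rate.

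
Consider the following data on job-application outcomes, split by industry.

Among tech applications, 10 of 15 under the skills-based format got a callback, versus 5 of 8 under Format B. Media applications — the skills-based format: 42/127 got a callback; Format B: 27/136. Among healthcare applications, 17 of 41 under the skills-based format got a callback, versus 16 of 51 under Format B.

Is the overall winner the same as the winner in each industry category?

Yes

Tech: the skills-based format 10/15 = 66.7%, Format B 5/8 = 62.5% → the skills-based format
Media: the skills-based format 42/127 = 33.1%, Format B 27/136 = 19.9% → the skills-based format
Healthcare: the skills-based format 17/41 = 41.5%, Format B 16/51 = 31.4% → the skills-based format
Overall: the skills-based format 69/183 = 37.7%, Format B 48/195 = 24.6% → the skills-based format
The skills-based format wins overall and in every industry group — no reversal.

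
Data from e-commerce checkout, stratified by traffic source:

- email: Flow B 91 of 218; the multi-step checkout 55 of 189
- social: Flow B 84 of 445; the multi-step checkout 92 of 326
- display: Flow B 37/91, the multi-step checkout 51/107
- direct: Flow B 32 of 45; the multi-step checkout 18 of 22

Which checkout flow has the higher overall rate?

the multi-step checkout

Email: Flow B 91/218 = 41.7%, the multi-step checkout 55/189 = 29.1% → Flow B
Social: Flow B 84/445 = 18.9%, the multi-step checkout 92/326 = 28.2% → the multi-step checkout
Display: Flow B 37/91 = 40.7%, the multi-step checkout 51/107 = 47.7% → the multi-step checkout
Direct: Flow B 32/45 = 71.1%, the multi-step checkout 18/22 = 81.8% → the multi-step checkout
Overall: Flow B 244/799 = 30.5%, the multi-step checkout 216/644 = 33.5% → the multi-step checkout
(Neither sweeps every traffic group, but the multi-step checkout has the higher pooled rate.)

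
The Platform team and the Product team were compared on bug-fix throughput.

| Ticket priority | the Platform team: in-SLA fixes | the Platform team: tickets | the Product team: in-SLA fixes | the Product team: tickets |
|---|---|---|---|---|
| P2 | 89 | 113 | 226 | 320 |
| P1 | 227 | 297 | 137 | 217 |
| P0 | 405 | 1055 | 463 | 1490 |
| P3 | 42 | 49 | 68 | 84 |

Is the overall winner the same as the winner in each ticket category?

P2: the Platform team 89/113 = 78.8%, the Product team 226/320 = 70.6% → the Platform team
P1: the Platform team 227/297 = 76.4%, the Product team 137/217 = 63.1% → the Platform team
P0: the Platform team 405/1055 = 38.4%, the Product team 463/1490 = 31.1% → the Platform team
P3: the Platform team 42/49 = 85.7%, the Product team 68/84 = 81.0% → the Platform team
Overall: the Platform team 763/1514 = 50.4%, the Product team 894/2111 = 42.3% → the Platform team
The Platform team wins overall and in every ticket group — no reversal.

Yes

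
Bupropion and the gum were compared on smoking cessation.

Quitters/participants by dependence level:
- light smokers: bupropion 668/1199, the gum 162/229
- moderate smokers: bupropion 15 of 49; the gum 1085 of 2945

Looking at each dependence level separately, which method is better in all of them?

the gum

Light smokers: bupropion 668/1199 = 55.7%, the gum 162/229 = 70.7% → the gum
Moderate smokers: bupropion 15/49 = 30.6%, the gum 1085/2945 = 36.8% → the gum
The gum has the higher rate in both groups.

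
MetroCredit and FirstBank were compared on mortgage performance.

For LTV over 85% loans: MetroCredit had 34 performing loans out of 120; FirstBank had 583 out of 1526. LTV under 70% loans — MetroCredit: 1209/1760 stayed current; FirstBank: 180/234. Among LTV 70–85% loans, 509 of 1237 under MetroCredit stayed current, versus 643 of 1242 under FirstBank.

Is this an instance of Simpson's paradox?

Yes

LTV over 85%: MetroCredit 34/120 = 28.3%, FirstBank 583/1526 = 38.2% → FirstBank
LTV under 70%: MetroCredit 1209/1760 = 68.7%, FirstBank 180/234 = 76.9% → FirstBank
LTV 70–85%: MetroCredit 509/1237 = 41.1%, FirstBank 643/1242 = 51.8% → FirstBank
Overall: MetroCredit 1752/3117 = 56.2%, FirstBank 1406/3002 = 46.8% → MetroCredit
FirstBank wins each loan-to-value group but MetroCredit wins overall — the comparison reverses. FirstBank's loans skew toward LTV over 85%, which has a lower base rate.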